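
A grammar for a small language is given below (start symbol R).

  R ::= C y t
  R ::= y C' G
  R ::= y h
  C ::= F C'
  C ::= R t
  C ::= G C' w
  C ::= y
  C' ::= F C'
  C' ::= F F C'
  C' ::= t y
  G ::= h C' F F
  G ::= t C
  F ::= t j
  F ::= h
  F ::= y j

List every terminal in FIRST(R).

{ h, t, y }

From R ::= C y t: add FIRST(C) = { h, t, y }.
R ::= y C' G contributes {y}.
R ::= y h contributes {y}.
Union: FIRST(R) = { h, t, y }.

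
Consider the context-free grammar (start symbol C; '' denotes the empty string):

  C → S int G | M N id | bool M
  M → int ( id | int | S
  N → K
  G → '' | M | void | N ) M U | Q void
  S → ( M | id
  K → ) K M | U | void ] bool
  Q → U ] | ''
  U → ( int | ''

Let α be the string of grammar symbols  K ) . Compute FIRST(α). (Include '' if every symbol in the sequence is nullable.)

Add FIRST(K)\{''} = { (, ), void }; K is nullable, continue.
) is a terminal; add {)} and stop.

{ (, ), void }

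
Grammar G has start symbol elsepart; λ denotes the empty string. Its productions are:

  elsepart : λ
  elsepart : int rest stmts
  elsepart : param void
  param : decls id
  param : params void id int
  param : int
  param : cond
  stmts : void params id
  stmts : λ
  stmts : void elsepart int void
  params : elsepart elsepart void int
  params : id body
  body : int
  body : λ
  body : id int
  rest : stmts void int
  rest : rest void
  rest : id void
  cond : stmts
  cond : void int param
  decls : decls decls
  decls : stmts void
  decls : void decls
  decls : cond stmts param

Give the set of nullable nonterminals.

Directly nullable (have an λ-production): elsepart, stmts, body.
cond : stmts with every symbol nullable, so cond is nullable.
decls : decls decls with every symbol nullable, so decls is nullable.
param : cond with every symbol nullable, so param is nullable.
No other nonterminal has a production whose RHS symbols are all nullable.

{ body, cond, decls, elsepart, param, stmts }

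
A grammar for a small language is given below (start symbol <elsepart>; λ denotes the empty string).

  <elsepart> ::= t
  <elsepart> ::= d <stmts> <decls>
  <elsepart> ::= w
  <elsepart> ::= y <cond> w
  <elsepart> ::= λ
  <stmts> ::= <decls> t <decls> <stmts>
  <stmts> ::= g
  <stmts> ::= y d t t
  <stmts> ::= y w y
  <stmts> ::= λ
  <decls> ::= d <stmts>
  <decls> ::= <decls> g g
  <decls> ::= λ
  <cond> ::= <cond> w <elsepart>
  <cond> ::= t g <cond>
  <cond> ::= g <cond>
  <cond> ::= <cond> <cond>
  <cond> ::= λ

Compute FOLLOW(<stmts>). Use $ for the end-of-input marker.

In <elsepart> ::= d <stmts> <decls>: add FIRST(<decls>)\{λ} = { d, g }.
  Since <decls> is nullable, also add FOLLOW(<elsepart>) = { $, g, t, w }.
In <stmts> ::= <decls> t <decls> <stmts>: <stmts> is at the end, add FOLLOW(<stmts>) = { $, d, g, t, w, y }.
In <decls> ::= d <stmts>: <stmts> is at the end, add FOLLOW(<decls>) = { $, d, g, t, w, y }.
Union: FOLLOW(<stmts>) = { $, d, g, t, w, y }.

{ $, d, g, t, w, y }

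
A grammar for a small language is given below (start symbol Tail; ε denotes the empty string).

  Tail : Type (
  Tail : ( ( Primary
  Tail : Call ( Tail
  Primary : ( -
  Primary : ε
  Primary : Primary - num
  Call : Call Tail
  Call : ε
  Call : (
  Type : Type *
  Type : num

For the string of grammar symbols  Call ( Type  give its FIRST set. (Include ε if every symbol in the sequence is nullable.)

{ (, num }

Add FIRST(Call)\{ε} = { (, num }; Call is nullable, continue.
( is a terminal; add {(} and stop.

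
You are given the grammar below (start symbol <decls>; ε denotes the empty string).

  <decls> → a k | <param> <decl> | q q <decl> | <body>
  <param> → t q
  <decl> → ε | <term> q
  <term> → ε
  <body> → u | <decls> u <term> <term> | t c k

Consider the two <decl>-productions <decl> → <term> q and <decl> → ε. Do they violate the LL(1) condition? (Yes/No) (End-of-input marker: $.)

No

FIRST(<term> q) = { q } and FIRST(ε) = { ε }.
The second is nullable but FOLLOW(<decl>) = { $, u } is disjoint from FIRST of the first.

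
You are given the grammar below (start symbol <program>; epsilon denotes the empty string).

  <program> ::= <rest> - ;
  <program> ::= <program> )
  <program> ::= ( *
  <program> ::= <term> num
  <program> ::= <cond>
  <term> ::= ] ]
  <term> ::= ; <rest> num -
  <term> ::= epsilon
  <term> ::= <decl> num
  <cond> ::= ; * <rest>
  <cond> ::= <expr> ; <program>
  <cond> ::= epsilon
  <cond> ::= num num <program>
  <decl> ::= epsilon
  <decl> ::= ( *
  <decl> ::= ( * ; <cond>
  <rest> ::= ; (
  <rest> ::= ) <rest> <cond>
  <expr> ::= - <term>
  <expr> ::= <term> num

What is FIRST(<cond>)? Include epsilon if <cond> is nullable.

{ (, -, ;, ], num, epsilon }

<cond> ::= ; * <rest> contributes {;}.
From <cond> ::= <expr> ; <program>: add FIRST(<expr>) = { (, -, ;, ], num }.
<cond> ::= epsilon contributes epsilon.
<cond> ::= num num <program> contributes {num}.
Union: FIRST(<cond>) = { (, -, ;, ], num, epsilon }.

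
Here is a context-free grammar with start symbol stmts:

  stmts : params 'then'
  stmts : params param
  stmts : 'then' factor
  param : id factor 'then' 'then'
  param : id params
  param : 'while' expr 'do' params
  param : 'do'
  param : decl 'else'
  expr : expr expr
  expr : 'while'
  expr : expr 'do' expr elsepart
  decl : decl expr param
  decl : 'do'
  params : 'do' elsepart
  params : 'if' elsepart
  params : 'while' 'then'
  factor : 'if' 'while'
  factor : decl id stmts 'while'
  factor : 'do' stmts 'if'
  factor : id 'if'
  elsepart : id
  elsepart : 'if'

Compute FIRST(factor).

factor : 'if' 'while' contributes {'if'}.
From factor : decl id stmts 'while': add FIRST(decl) = { 'do' }.
factor : 'do' stmts 'if' contributes {'do'}.
factor : id 'if' contributes {id}.
Union: FIRST(factor) = { 'do', 'if', id }.

{ 'do', 'if', id }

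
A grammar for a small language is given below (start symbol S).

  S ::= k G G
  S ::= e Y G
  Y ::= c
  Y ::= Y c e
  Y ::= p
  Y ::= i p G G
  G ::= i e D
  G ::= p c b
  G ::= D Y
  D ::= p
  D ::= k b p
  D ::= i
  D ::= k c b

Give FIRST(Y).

{ c, i, p }

Y ::= c contributes {c}.
From Y ::= Y c e: add FIRST(Y) = { c, i, p }.
Y ::= p contributes {p}.
Y ::= i p G G contributes {i}.
Union: FIRST(Y) = { c, i, p }.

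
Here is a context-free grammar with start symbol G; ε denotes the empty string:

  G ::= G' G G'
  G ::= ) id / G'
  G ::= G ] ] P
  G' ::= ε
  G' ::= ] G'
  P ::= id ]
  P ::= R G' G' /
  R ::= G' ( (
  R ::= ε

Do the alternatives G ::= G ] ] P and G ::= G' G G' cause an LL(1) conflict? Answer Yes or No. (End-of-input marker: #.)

Yes

FIRST(G ] ] P) = { ), ] } and FIRST(G' G G') = { ), ] }.
Both contain ), so the two alternatives are not disjoint — LL(1) conflict.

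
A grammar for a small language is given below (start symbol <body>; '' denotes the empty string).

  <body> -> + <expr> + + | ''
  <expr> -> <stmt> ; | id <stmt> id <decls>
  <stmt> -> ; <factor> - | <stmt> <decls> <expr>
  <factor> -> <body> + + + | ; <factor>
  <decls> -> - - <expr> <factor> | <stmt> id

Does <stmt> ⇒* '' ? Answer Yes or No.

No

Nullable nonterminals: <body>.
No production of <stmt> has an RHS whose symbols are all nullable, so <stmt> is not nullable.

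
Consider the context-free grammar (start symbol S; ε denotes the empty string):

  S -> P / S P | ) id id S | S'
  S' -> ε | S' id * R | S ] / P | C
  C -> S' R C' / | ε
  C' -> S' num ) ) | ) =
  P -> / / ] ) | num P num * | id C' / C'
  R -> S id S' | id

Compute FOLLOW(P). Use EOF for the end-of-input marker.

{ EOF, ), /, ], id, num }

In S -> P / S P: add FIRST(/ S P) = { / }.
In S -> P / S P: P is at the end, add FOLLOW(S) = { EOF, /, ], id, num }.
In S' -> S ] / P: P is at the end, add FOLLOW(S') = { EOF, ), /, ], id, num }.
In P -> num P num *: add FIRST(num *) = { num }.
Union: FOLLOW(P) = { EOF, ), /, ], id, num }.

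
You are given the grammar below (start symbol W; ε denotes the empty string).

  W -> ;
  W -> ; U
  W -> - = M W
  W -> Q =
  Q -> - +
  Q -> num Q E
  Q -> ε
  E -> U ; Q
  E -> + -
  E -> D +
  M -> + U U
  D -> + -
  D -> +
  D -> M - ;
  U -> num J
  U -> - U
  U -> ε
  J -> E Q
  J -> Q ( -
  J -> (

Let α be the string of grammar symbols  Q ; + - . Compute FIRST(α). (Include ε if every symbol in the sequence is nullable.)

Add FIRST(Q)\{ε} = { -, num }; Q is nullable, continue.
; is a terminal; add {;} and stop.

{ -, ;, num }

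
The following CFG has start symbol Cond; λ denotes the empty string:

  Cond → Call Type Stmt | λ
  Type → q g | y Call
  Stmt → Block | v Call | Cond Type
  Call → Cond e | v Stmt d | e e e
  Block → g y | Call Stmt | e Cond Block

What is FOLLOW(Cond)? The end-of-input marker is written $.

{ $, e, g, q, v, y }

Cond is the start symbol, so $ ∈ FOLLOW(Cond).
In Stmt → Cond Type: add FIRST(Type) = { q, y }.
In Call → Cond e: add FIRST(e) = { e }.
In Block → e Cond Block: add FIRST(Block) = { e, g, v }.
Union: FOLLOW(Cond) = { $, e, g, q, v, y }.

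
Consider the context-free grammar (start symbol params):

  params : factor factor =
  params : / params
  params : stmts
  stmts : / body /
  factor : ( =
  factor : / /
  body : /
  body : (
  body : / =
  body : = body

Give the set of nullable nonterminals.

{ } (none)

No nonterminal has an empty production or an RHS whose symbols are all nullable.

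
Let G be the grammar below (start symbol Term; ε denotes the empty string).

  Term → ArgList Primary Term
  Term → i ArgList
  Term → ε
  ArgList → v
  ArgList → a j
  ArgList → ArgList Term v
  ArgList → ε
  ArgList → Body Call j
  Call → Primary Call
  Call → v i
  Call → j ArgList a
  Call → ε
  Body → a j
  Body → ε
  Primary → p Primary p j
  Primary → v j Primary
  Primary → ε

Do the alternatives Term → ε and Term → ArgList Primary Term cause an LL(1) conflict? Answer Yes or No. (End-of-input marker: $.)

FIRST(ε) = { ε } and FIRST(ArgList Primary Term) = { a, i, j, p, v, ε }.
Both alternatives are nullable, violating the LL(1) condition.

Yes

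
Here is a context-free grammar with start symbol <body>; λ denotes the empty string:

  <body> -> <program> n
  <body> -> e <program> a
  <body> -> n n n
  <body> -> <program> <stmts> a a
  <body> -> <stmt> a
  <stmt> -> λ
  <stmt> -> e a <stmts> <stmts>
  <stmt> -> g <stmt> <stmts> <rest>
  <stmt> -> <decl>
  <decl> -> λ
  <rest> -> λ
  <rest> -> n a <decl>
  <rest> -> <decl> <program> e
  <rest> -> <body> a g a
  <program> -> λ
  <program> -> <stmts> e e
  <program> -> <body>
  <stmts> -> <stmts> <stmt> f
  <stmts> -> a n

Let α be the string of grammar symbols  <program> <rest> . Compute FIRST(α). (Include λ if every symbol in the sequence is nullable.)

{ a, e, g, n, λ }

Add FIRST(<program>)\{λ} = { a, e, g, n }; <program> is nullable, continue.
Add FIRST(<rest>)\{λ} = { a, e, g, n }; <rest> is nullable, continue.
Every symbol is nullable, so include λ.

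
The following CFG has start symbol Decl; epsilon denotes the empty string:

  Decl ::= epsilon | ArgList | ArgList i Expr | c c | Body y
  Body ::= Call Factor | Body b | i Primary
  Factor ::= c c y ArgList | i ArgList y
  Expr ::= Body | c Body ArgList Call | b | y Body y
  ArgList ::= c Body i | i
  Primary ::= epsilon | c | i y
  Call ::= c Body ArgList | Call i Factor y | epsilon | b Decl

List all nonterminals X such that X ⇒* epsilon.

Directly nullable (have an epsilon-production): Decl, Primary, Call.
No other nonterminal has a production whose RHS symbols are all nullable.

{ Call, Decl, Primary }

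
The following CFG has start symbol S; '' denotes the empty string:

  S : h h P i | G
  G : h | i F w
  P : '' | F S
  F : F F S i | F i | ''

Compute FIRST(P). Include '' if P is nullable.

P : '' contributes ''.
From P : F S: F nullable, take FIRST(F) ∪ FIRST(S) = { h, i }.
Union: FIRST(P) = { h, i, '' }.

{ h, i, '' }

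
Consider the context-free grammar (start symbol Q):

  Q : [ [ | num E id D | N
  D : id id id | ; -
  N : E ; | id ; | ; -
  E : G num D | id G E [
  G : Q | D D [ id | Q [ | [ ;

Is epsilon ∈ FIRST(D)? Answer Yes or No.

No nonterminal in this grammar is nullable.
No production of D has an RHS whose symbols are all nullable, so D is not nullable.

No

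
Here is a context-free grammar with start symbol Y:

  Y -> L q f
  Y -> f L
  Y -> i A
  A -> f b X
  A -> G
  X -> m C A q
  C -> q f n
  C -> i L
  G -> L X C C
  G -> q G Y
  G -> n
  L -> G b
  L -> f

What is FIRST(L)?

From L -> G b: add FIRST(G) = { f, n, q }.
L -> f contributes {f}.
Union: FIRST(L) = { f, n, q }.

{ f, n, q }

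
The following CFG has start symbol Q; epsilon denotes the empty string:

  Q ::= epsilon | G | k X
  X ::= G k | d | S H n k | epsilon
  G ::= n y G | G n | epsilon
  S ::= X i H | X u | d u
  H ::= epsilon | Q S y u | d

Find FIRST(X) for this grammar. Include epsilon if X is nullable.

From X ::= G k: G nullable, take FIRST(G) ∪ {k} = { k, n }.
X ::= d contributes {d}.
From X ::= S H n k: add FIRST(S) = { d, i, k, n, u }.
X ::= epsilon contributes epsilon.
Union: FIRST(X) = { d, i, k, n, u, epsilon }.

{ d, i, k, n, u, epsilon }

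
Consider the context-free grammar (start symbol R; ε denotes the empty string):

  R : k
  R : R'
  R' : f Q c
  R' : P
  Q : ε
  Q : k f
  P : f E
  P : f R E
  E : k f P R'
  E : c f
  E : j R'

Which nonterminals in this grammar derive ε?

{ Q }

Directly nullable (have an ε-production): Q.
No other nonterminal has a production whose RHS symbols are all nullable.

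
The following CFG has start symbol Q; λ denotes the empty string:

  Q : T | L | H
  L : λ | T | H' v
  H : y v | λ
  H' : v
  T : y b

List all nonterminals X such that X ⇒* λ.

Directly nullable (have an λ-production): L, H.
Q : L with every symbol nullable, so Q is nullable.
No other nonterminal has a production whose RHS symbols are all nullable.

{ H, L, Q }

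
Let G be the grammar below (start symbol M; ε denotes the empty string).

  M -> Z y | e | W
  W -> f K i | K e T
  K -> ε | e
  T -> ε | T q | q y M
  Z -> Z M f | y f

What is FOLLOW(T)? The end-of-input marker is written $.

{ $, f, q }

In W -> K e T: T is at the end, add FOLLOW(W) = { $, f, q }.
In T -> T q: add FIRST(q) = { q }.
Union: FOLLOW(T) = { $, f, q }.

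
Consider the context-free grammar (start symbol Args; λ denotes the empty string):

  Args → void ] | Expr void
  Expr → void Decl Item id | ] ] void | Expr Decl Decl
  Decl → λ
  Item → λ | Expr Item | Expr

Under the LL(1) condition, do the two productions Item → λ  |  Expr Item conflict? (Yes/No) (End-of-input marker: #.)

No

FIRST(λ) = { λ } and FIRST(Expr Item) = { ], void }.
The first is nullable but FOLLOW(Item) = { id } is disjoint from FIRST of the second.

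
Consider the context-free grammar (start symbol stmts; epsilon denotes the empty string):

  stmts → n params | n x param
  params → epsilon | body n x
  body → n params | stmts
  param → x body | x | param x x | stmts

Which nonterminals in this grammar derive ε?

{ params }

Directly nullable (have an epsilon-production): params.
No other nonterminal has a production whose RHS symbols are all nullable.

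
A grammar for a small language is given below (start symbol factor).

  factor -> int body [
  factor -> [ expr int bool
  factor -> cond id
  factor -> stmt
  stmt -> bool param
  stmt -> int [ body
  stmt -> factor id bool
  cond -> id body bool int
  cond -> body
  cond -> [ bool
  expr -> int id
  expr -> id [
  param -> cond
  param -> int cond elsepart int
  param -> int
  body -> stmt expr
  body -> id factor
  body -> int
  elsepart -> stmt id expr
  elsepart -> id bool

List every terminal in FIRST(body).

{ [, bool, id, int }

From body -> stmt expr: add FIRST(stmt) = { [, bool, id, int }.
body -> id factor contributes {id}.
body -> int contributes {int}.
Union: FIRST(body) = { [, bool, id, int }.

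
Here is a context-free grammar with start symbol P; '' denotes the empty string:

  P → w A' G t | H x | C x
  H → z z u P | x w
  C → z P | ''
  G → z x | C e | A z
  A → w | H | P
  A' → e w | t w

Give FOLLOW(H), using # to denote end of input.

{ x, z }

In P → H x: add FIRST(x) = { x }.
In A → H: H is at the end, add FOLLOW(A) = { z }.
Union: FOLLOW(H) = { x, z }.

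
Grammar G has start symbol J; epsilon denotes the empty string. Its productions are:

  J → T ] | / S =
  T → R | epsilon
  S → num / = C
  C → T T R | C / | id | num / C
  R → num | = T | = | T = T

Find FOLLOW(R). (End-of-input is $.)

In T → R: R is at the end, add FOLLOW(T) = { /, =, ], num }.
In C → T T R: R is at the end, add FOLLOW(C) = { /, = }.
Union: FOLLOW(R) = { /, =, ], num }.

{ /, =, ], num }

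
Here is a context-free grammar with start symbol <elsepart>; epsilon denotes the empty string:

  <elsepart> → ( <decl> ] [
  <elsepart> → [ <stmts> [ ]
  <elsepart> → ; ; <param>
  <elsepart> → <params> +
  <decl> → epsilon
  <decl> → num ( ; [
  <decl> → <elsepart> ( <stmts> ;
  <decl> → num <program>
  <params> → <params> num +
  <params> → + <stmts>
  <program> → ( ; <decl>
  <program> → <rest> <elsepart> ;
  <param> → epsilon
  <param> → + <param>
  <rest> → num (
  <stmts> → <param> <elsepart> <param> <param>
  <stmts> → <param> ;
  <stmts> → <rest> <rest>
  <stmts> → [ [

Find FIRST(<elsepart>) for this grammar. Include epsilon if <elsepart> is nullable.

<elsepart> → ( <decl> ] [ contributes {(}.
<elsepart> → [ <stmts> [ ] contributes {[}.
<elsepart> → ; ; <param> contributes {;}.
From <elsepart> → <params> +: add FIRST(<params>) = { + }.
Union: FIRST(<elsepart>) = { (, +, ;, [ }.

{ (, +, ;, [ }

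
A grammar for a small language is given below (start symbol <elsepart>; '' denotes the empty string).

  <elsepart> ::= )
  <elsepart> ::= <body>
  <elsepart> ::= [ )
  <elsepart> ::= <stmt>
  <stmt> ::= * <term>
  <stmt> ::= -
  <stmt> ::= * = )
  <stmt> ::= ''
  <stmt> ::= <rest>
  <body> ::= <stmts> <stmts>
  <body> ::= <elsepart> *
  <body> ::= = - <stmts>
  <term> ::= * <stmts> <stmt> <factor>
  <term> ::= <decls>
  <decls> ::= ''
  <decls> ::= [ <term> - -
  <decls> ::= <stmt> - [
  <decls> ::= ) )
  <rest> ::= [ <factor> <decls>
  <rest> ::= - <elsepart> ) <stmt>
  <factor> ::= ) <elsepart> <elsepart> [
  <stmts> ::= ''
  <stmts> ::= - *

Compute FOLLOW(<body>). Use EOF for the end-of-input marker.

{ EOF, ), *, -, =, [ }

In <elsepart> ::= <body>: <body> is at the end, add FOLLOW(<elsepart>) = { EOF, ), *, -, =, [ }.
Union: FOLLOW(<body>) = { EOF, ), *, -, =, [ }.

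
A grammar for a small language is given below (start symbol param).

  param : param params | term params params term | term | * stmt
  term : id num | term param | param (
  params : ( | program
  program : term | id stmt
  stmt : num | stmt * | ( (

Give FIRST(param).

From param : param params: add FIRST(param) = { *, id }.
From param : term params params term: add FIRST(term) = { *, id }.
From param : term: add FIRST(term) = { *, id }.
param : * stmt contributes {*}.
Union: FIRST(param) = { *, id }.

{ *, id }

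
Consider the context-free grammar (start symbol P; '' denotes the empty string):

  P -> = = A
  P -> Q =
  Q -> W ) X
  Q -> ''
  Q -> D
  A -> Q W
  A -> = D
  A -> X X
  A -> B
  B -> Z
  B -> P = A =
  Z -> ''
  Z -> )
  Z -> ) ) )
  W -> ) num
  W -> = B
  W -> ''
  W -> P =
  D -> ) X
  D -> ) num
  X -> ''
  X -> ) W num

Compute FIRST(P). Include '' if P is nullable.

P -> = = A contributes {=}.
From P -> Q =: Q nullable, take FIRST(Q) ∪ {=} = { ), = }.
Union: FIRST(P) = { ), = }.

{ ), = }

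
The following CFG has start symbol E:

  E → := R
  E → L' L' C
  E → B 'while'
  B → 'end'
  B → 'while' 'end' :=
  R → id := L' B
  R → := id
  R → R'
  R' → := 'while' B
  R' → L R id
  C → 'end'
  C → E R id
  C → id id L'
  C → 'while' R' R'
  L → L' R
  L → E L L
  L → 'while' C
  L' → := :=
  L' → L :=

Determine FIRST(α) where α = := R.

:= is a terminal; add {:=} and stop.

{ := }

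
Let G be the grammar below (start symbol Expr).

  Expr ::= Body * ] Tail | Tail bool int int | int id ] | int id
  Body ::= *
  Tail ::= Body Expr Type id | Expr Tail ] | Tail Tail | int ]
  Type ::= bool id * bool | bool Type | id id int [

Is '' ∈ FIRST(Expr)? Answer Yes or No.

No

No nonterminal in this grammar is nullable.
No production of Expr has an RHS whose symbols are all nullable, so Expr is not nullable.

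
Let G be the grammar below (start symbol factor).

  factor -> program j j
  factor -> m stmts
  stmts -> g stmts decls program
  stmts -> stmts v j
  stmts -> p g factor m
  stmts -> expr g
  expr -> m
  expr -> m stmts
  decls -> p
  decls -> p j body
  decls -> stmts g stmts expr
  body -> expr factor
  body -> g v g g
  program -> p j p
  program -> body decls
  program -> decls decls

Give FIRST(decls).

decls -> p contributes {p}.
decls -> p j body contributes {p}.
From decls -> stmts g stmts expr: add FIRST(stmts) = { g, m, p }.
Union: FIRST(decls) = { g, m, p }.

{ g, m, p }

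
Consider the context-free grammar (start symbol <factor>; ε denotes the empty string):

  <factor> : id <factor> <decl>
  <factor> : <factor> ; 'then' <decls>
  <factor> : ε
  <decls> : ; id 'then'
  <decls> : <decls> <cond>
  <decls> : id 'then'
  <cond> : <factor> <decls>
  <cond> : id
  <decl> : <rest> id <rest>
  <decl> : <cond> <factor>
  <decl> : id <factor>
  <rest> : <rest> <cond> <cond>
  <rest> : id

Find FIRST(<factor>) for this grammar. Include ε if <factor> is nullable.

<factor> : id <factor> <decl> contributes {id}.
From <factor> : <factor> ; 'then' <decls>: <factor> nullable, take FIRST(<factor>) ∪ {;} = { ;, id }.
<factor> : ε contributes ε.
Union: FIRST(<factor>) = { ;, id, ε }.

{ ;, id, ε }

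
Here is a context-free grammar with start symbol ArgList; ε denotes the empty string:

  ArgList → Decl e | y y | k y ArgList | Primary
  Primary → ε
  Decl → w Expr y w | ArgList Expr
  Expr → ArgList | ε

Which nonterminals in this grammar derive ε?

Directly nullable (have an ε-production): Primary, Expr.
Decl → ArgList Expr with every symbol nullable, so Decl is nullable.
ArgList → Primary with every symbol nullable, so ArgList is nullable.

{ ArgList, Decl, Expr, Primary }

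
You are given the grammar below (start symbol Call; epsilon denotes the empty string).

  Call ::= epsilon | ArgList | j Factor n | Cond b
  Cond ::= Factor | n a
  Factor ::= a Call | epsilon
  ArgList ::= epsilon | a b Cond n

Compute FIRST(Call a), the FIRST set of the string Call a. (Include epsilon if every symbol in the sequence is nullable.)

Add FIRST(Call)\{epsilon} = { a, b, j, n }; Call is nullable, continue.
a is a terminal; add {a} and stop.

{ a, b, j, n }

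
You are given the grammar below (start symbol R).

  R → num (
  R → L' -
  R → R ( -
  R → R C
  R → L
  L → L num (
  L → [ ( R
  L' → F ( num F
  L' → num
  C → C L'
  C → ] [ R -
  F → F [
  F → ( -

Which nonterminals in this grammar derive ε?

No nonterminal has an empty production or an RHS whose symbols are all nullable.

{ } (none)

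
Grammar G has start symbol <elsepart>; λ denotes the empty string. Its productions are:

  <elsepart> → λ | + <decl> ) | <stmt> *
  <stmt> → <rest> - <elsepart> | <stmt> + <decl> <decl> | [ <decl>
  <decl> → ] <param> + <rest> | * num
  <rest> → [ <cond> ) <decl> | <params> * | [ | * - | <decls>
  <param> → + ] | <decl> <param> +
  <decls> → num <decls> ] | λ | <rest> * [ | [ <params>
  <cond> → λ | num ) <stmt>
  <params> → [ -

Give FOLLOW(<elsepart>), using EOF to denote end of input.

<elsepart> is the start symbol, so EOF ∈ FOLLOW(<elsepart>).
In <stmt> → <rest> - <elsepart>: <elsepart> is at the end, add FOLLOW(<stmt>) = { ), *, + }.
Union: FOLLOW(<elsepart>) = { EOF, ), *, + }.

{ EOF, ), *, + }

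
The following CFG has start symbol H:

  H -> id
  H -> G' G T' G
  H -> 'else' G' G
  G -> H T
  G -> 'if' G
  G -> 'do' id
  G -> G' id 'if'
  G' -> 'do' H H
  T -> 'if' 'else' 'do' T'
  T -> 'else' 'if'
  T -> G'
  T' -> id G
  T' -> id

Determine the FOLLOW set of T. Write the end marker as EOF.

In G -> H T: T is at the end, add FOLLOW(G) = { EOF, 'do', 'else', 'if', id }.
Union: FOLLOW(T) = { EOF, 'do', 'else', 'if', id }.

{ EOF, 'do', 'else', 'if', id }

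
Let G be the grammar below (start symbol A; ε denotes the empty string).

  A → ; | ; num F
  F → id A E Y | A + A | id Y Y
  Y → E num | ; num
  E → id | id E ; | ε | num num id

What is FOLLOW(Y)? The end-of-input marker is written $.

{ $, +, ;, id, num }

In F → id A E Y: Y is at the end, add FOLLOW(F) = { $, +, ;, id, num }.
In F → id Y Y: add FIRST(Y) = { ;, id, num }.
In F → id Y Y: Y is at the end, add FOLLOW(F) = { $, +, ;, id, num }.
Union: FOLLOW(Y) = { $, +, ;, id, num }.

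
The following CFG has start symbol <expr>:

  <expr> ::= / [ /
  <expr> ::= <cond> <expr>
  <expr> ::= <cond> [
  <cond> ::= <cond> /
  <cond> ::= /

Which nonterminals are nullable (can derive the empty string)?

{ } (none)

No nonterminal has an empty production or an RHS whose symbols are all nullable.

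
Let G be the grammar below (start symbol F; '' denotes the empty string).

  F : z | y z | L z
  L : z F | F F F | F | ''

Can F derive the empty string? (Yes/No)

No

Nullable nonterminals: L.
No production of F has an RHS whose symbols are all nullable, so F is not nullable.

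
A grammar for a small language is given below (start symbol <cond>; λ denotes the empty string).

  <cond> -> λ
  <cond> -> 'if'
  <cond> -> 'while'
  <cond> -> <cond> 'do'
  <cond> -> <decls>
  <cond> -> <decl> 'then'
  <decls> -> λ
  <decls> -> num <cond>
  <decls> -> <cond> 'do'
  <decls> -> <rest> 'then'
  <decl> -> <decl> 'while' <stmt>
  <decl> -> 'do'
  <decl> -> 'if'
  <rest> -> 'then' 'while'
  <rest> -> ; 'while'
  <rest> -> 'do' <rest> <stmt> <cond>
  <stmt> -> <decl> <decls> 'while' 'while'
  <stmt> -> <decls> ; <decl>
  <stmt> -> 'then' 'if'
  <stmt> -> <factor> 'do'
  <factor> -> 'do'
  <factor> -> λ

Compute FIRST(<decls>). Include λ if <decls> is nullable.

<decls> -> λ contributes λ.
<decls> -> num <cond> contributes {num}.
From <decls> -> <cond> 'do': <cond> nullable, take FIRST(<cond>) ∪ {'do'} = { 'do', 'if', 'then', 'while', ;, num }.
From <decls> -> <rest> 'then': add FIRST(<rest>) = { 'do', 'then', ; }.
Union: FIRST(<decls>) = { 'do', 'if', 'then', 'while', ;, num, λ }.

{ 'do', 'if', 'then', 'while', ;, num, λ }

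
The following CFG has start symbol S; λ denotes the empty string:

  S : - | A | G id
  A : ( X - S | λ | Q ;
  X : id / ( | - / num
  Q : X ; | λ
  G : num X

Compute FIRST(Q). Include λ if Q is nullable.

{ -, id, λ }

From Q : X ;: add FIRST(X) = { -, id }.
Q : λ contributes λ.
Union: FIRST(Q) = { -, id, λ }.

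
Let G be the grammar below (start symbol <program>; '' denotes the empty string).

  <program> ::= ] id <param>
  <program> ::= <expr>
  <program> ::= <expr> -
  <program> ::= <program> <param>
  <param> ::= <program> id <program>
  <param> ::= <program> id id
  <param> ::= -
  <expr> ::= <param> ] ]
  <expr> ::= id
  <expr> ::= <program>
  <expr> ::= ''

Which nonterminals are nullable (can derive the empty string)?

{ <expr>, <program> }

Directly nullable (have an ''-production): <expr>.
<program> ::= <expr> with every symbol nullable, so <program> is nullable.
No other nonterminal has a production whose RHS symbols are all nullable.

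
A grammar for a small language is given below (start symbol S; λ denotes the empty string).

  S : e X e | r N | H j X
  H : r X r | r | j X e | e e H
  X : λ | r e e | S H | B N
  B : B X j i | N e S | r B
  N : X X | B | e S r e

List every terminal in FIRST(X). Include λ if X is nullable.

X : λ contributes λ.
X : r e e contributes {r}.
From X : S H: add FIRST(S) = { e, j, r }.
From X : B N: add FIRST(B) = { e, j, r }.
Union: FIRST(X) = { e, j, r, λ }.

{ e, j, r, λ }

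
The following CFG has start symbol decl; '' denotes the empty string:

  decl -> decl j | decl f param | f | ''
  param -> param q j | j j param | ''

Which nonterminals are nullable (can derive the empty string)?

Directly nullable (have an ''-production): decl, param.

{ decl, param }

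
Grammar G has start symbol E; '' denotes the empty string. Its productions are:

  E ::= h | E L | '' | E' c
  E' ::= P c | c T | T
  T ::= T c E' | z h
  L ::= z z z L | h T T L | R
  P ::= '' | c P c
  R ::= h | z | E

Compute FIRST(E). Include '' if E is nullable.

{ c, h, z, '' }

E ::= h contributes {h}.
From E ::= E L: E, L nullable, take FIRST(E) ∪ FIRST(L) = { c, h, z }; also '' since the whole RHS is nullable.
E ::= '' contributes ''.
From E ::= E' c: add FIRST(E') = { c, z }.
Union: FIRST(E) = { c, h, z, '' }.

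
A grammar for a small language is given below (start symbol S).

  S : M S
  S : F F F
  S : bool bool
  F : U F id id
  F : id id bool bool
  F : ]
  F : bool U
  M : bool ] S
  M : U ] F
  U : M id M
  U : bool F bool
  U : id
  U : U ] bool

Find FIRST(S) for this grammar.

From S : M S: add FIRST(M) = { bool, id }.
From S : F F F: add FIRST(F) = { ], bool, id }.
S : bool bool contributes {bool}.
Union: FIRST(S) = { ], bool, id }.

{ ], bool, id }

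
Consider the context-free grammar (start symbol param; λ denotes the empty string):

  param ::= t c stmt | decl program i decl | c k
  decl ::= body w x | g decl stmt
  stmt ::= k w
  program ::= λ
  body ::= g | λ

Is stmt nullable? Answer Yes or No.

No

Nullable nonterminals: body, program.
No production of stmt has an RHS whose symbols are all nullable, so stmt is not nullable.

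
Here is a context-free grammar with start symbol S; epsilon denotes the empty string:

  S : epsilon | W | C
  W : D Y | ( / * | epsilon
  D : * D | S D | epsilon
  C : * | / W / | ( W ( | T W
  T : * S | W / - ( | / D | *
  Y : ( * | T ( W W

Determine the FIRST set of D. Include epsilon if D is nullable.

{ (, *, /, epsilon }

D : * D contributes {*}.
From D : S D: S, D nullable, take FIRST(S) ∪ FIRST(D) = { (, *, / }; also epsilon since the whole RHS is nullable.
D : epsilon contributes epsilon.
Union: FIRST(D) = { (, *, /, epsilon }.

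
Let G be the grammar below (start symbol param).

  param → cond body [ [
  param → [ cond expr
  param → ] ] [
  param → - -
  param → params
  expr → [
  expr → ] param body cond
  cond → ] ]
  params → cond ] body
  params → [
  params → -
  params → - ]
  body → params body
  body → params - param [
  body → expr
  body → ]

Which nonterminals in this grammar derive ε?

No nonterminal has an empty production or an RHS whose symbols are all nullable.

{ } (none)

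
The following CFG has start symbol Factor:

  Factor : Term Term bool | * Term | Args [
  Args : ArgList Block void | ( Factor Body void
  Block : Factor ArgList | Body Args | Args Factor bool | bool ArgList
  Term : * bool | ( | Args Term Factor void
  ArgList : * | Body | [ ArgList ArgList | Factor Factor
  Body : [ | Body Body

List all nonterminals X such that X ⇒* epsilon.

{ } (none)

No nonterminal has an empty production or an RHS whose symbols are all nullable.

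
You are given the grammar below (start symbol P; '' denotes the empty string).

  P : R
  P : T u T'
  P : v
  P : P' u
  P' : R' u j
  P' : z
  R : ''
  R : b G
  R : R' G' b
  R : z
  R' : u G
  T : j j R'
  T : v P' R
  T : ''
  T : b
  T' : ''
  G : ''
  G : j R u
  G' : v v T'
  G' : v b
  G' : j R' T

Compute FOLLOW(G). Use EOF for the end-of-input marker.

In R : b G: G is at the end, add FOLLOW(R) = { EOF, b, u }.
In R' : u G: G is at the end, add FOLLOW(R') = { b, j, u, v }.
Union: FOLLOW(G) = { EOF, b, j, u, v }.

{ EOF, b, j, u, v }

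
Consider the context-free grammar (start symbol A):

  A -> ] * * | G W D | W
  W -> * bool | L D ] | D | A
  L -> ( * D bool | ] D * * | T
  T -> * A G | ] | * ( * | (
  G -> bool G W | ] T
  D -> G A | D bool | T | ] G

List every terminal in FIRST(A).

A -> ] * * contributes {]}.
From A -> G W D: add FIRST(G) = { ], bool }.
From A -> W: add FIRST(W) = { (, *, ], bool }.
Union: FIRST(A) = { (, *, ], bool }.

{ (, *, ], bool }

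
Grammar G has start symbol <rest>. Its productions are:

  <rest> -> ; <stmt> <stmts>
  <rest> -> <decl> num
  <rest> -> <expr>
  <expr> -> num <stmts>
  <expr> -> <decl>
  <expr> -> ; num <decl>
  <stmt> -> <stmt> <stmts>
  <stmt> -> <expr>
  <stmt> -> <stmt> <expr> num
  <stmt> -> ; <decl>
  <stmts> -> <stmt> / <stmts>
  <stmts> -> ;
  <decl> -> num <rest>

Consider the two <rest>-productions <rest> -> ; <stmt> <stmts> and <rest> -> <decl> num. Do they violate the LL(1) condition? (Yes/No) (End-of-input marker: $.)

No

FIRST(; <stmt> <stmts>) = { ; } and FIRST(<decl> num) = { num }.
The FIRST sets are disjoint and neither alternative is nullable — no conflict.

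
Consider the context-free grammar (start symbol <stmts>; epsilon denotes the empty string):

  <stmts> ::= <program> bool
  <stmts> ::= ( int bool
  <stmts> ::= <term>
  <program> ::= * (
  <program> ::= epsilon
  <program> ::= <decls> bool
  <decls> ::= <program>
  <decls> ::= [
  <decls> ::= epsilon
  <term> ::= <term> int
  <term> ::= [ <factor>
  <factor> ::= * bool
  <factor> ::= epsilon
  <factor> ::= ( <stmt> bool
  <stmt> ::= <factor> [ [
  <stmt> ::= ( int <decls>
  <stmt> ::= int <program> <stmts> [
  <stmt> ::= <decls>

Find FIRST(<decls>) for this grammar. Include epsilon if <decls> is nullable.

From <decls> ::= <program>: add FIRST(<program>) = { *, [, bool, epsilon } (including epsilon since <program> is nullable).
<decls> ::= [ contributes {[}.
<decls> ::= epsilon contributes epsilon.
Union: FIRST(<decls>) = { *, [, bool, epsilon }.

{ *, [, bool, epsilon }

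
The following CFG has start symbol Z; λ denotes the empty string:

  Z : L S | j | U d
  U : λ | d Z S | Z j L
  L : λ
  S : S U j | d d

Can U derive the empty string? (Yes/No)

Yes

U has an λ-production, so U ⇒ λ.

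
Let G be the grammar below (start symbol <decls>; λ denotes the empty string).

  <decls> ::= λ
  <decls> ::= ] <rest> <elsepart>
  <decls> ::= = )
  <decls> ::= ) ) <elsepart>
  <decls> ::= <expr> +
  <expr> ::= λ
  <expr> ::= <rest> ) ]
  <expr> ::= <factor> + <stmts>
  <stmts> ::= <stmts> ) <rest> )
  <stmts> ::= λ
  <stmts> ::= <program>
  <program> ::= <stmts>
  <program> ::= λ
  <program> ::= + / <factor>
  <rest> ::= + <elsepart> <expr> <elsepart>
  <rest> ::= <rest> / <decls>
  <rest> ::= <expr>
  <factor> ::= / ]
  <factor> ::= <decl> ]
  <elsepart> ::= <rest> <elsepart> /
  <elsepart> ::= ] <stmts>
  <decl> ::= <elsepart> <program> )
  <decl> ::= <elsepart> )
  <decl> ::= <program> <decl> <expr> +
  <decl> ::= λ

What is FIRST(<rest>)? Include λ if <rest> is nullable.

<rest> ::= + <elsepart> <expr> <elsepart> contributes {+}.
From <rest> ::= <rest> / <decls>: <rest> nullable, take FIRST(<rest>) ∪ {/} = { ), +, /, ] }.
From <rest> ::= <expr>: add FIRST(<expr>) = { ), +, /, ], λ } (including λ since <expr> is nullable).
Union: FIRST(<rest>) = { ), +, /, ], λ }.

{ ), +, /, ], λ }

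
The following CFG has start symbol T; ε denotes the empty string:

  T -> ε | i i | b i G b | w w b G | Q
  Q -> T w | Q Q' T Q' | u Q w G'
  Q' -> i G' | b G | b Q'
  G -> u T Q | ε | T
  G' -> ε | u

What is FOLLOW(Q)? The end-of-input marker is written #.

In T -> Q: Q is at the end, add FOLLOW(T) = { #, b, i, u, w }.
In Q -> Q Q' T Q': add FIRST(Q' T Q') = { b, i }.
In Q -> u Q w G': add FIRST(w G') = { w }.
In G -> u T Q: Q is at the end, add FOLLOW(G) = { #, b, i, u, w }.
Union: FOLLOW(Q) = { #, b, i, u, w }.

{ #, b, i, u, w }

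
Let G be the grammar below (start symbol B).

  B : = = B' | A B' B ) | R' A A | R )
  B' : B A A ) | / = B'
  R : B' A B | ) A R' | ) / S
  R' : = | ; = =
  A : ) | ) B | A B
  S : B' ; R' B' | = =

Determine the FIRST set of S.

From S : B' ; R' B': add FIRST(B') = { ), /, ;, = }.
S : = = contributes {=}.
Union: FIRST(S) = { ), /, ;, = }.

{ ), /, ;, = }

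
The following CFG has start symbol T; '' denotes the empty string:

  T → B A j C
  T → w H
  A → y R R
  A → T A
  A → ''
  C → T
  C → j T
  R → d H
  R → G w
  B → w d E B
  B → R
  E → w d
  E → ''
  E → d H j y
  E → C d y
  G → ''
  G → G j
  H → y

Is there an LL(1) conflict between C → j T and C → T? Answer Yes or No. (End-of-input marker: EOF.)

FIRST(j T) = { j } and FIRST(T) = { d, j, w }.
Both contain j, so the two alternatives are not disjoint — LL(1) conflict.

Yes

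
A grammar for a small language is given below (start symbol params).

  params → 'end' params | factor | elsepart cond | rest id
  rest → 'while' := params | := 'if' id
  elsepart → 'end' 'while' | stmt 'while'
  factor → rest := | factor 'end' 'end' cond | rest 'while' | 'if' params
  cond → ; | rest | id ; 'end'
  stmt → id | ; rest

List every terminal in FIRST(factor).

From factor → rest :=: add FIRST(rest) = { 'while', := }.
From factor → factor 'end' 'end' cond: add FIRST(factor) = { 'if', 'while', := }.
From factor → rest 'while': add FIRST(rest) = { 'while', := }.
factor → 'if' params contributes {'if'}.
Union: FIRST(factor) = { 'if', 'while', := }.

{ 'if', 'while', := }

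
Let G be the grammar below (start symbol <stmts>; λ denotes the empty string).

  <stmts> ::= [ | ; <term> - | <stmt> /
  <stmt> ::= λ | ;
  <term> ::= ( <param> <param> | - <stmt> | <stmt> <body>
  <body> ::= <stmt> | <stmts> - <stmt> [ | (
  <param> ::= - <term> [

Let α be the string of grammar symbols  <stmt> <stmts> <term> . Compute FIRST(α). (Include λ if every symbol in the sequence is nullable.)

{ /, ;, [ }

Add FIRST(<stmt>)\{λ} = { ; }; <stmt> is nullable, continue.
Add FIRST(<stmts>) = { /, ;, [ }; <stmts> is not nullable, stop.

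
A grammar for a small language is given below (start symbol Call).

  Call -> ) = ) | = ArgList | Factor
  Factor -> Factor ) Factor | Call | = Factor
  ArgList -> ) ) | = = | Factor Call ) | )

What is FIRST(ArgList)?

{ ), = }

ArgList -> ) ) contributes {)}.
ArgList -> = = contributes {=}.
From ArgList -> Factor Call ): add FIRST(Factor) = { ), = }.
ArgList -> ) contributes {)}.
Union: FIRST(ArgList) = { ), = }.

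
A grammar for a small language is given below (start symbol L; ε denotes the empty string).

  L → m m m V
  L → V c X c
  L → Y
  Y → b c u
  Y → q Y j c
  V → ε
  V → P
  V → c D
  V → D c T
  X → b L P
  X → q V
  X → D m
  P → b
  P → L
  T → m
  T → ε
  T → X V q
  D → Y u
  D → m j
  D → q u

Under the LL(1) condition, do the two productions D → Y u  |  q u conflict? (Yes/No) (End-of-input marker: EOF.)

FIRST(Y u) = { b, q } and FIRST(q u) = { q }.
Both contain q, so the two alternatives are not disjoint — LL(1) conflict.

Yes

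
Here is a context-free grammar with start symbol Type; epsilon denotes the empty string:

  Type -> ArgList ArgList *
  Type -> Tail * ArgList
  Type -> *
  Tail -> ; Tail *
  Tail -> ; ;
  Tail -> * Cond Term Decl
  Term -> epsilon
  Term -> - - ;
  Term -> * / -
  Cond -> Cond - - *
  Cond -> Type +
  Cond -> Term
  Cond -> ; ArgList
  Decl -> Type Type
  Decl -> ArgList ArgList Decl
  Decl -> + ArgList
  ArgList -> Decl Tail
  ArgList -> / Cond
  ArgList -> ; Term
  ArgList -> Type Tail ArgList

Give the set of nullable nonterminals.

{ Cond, Term }

Directly nullable (have an epsilon-production): Term.
Cond -> Term with every symbol nullable, so Cond is nullable.
No other nonterminal has a production whose RHS symbols are all nullable.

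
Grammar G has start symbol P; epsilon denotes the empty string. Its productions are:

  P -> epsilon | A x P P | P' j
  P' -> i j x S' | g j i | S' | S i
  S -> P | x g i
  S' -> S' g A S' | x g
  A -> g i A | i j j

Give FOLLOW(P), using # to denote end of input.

{ #, g, i, x }

P is the start symbol, so # ∈ FOLLOW(P).
In P -> A x P P: add FIRST(P)\{epsilon} = { g, i, x }.
  Since P is nullable, also add FOLLOW(P) = { #, g, i, x }.
In P -> A x P P: P is at the end, add FOLLOW(P) = { #, g, i, x }.
In S -> P: P is at the end, add FOLLOW(S) = { i }.
Union: FOLLOW(P) = { #, g, i, x }.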